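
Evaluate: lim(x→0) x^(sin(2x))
This is an exponential indeterminate form.

For exponential indeterminate forms, take the natural log:
  Let L = lim(x→0) x^(sin(2x))
  Then ln(L) = lim(x→0) [exponent × ln(base)]
  Evaluate using L'Hôpital or standard limits, then exponentiate.
  L = 1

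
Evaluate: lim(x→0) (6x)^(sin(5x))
This is an exponential indeterminate form.

For exponential indeterminate forms, take the natural log:
  Let L = lim(x→0) (6x)^(sin(5x))
  Then ln(L) = lim(x→0) [exponent × ln(base)]
  Evaluate using L'Hôpital or standard limits, then exponentiate.
  L = 1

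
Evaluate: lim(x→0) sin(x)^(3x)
This is an exponential indeterminate form.

For exponential indeterminate forms, take the natural log:
  Let L = lim(x→0) sin(x)^(3x)
  Then ln(L) = lim(x→0) [exponent × ln(base)]
  Evaluate using L'Hôpital or standard limits, then exponentiate.
  L = 1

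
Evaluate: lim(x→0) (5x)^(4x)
This is an exponential indeterminate form.

For exponential indeterminate forms, take the natural log:
  Let L = lim(x→0) (5x)^(4x)
  Then ln(L) = lim(x→0) [exponent × ln(base)]
  Evaluate using L'Hôpital or standard limits, then exponentiate.
  L = 1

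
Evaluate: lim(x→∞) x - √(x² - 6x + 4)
This is an ∞-∞ indeterminate form.

Combine fractions or rationalize to convert ∞-∞ to 0/0 form:
  lim(x→∞) x - √(x² - 6x + 4) = 3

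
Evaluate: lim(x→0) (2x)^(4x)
This is an exponential indeterminate form.

For exponential indeterminate forms, take the natural log:
  Let L = lim(x→0) (2x)^(4x)
  Then ln(L) = lim(x→0) [exponent × ln(base)]
  Evaluate using L'Hôpital or standard limits, then exponentiate.
  L = 1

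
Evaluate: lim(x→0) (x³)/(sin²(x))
This is a 0/0 indeterminate form.

Apply L'Hôpital's rule: differentiate numerator and denominator separately.
  f(x) = x^3   ⇒   f'(x) = 3·x^2
  g(x) = sin(x)^2   ⇒   g'(x) = 2·sin(x)·cos(x)
  lim(x→0) f'(x)/g'(x) = lim(x→0) (3·x^2)/(2·sin(x)·cos(x))
  = 0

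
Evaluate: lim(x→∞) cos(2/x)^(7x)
This is an exponential indeterminate form.

For exponential indeterminate forms, take the natural log:
  Let L = lim(x→∞) cos(2/x)^(7x)
  Then ln(L) = lim(x→∞) [exponent × ln(base)]
  Evaluate using L'Hôpital or standard limits, then exponentiate.
  L = 1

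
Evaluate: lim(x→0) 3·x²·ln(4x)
This is a 0·∞ indeterminate form.

Rewrite 0·∞ as a quotient (0/0 or ∞/∞ form), then apply L'Hôpital's rule:
  lim(x→0) 3·x²·ln(4x) = 0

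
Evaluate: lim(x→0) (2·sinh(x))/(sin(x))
This is a 0/0 indeterminate form.

Apply L'Hôpital's rule: differentiate numerator and denominator separately.
  f(x) = 2·sinh(x)   ⇒   f'(x) = 2·cosh(x)
  g(x) = sin(x)   ⇒   g'(x) = cos(x)
  lim(x→0) f'(x)/g'(x) = lim(x→0) (2·cosh(x))/(cos(x))
  = 2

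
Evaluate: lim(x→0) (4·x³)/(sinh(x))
This is a 0/0 indeterminate form.

Apply L'Hôpital's rule: differentiate numerator and denominator separately.
  f(x) = 4·x^3   ⇒   f'(x) = 12·x^2
  g(x) = sinh(x)   ⇒   g'(x) = cosh(x)
  lim(x→0) f'(x)/g'(x) = lim(x→0) (12·x^2)/(cosh(x))
  = 0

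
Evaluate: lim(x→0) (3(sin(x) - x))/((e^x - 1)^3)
This is a 0/0 indeterminate form.

Apply L'Hôpital's rule: differentiate numerator and denominator separately.
  f(x) = -3·x + 3·sin(x)   ⇒   f'(x) = 3·cos(x) - 3
  g(x) = (e^(x) - 1)^3   ⇒   g'(x) = 3·(e^(x) - 1)^2·e^(x)
  lim(x→0) f'(x)/g'(x) = lim(x→0) (3·cos(x) - 3)/(3·(e^(x) - 1)^2·e^(x))
  = -1/2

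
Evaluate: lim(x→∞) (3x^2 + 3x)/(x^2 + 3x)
This is an ∞/∞ indeterminate form.

Apply L'Hôpital's rule: differentiate numerator and denominator separately.
  f(x) = 3·x^2 + 3·x   ⇒   f'(x) = 6·x + 3
  g(x) = x^2 + 3·x   ⇒   g'(x) = 2·x + 3
  lim(x→∞) f'(x)/g'(x) = lim(x→∞) (6·x + 3)/(2·x + 3)
  = 3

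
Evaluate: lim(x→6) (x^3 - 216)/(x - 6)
This is a standard limit.

Factor or rationalize the expression:
  lim(x→6) (x^3 - 216)/(x - 6) = 108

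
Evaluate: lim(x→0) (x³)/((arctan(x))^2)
This is a 0/0 indeterminate form.

Apply L'Hôpital's rule: differentiate numerator and denominator separately.
  f(x) = x^3   ⇒   f'(x) = 3·x^2
  g(x) = atan(x)^2   ⇒   g'(x) = 2·atan(x)/(x^2 + 1)
  lim(x→0) f'(x)/g'(x) = lim(x→0) (3·x^2)/(2·atan(x)/(x^2 + 1))
  = 0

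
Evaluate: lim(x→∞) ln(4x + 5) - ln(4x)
This is an ∞-∞ indeterminate form.

Combine fractions or rationalize to convert ∞-∞ to 0/0 form:
  lim(x→∞) ln(4x + 5) - ln(4x) = 0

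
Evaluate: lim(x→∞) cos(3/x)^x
This is an exponential indeterminate form.

For exponential indeterminate forms, take the natural log:
  Let L = lim(x→∞) cos(3/x)^x
  Then ln(L) = lim(x→∞) [exponent × ln(base)]
  Evaluate using L'Hôpital or standard limits, then exponentiate.
  L = 1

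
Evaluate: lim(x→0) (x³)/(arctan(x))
This is a 0/0 indeterminate form.

Apply L'Hôpital's rule: differentiate numerator and denominator separately.
  f(x) = x^3   ⇒   f'(x) = 3·x^2
  g(x) = atan(x)   ⇒   g'(x) = 1/(x^2 + 1)
  lim(x→0) f'(x)/g'(x) = lim(x→0) (3·x^2)/(1/(x^2 + 1))
  = 0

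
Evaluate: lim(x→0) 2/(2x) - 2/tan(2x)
This is an ∞-∞ indeterminate form.

Combine fractions or rationalize to convert ∞-∞ to 0/0 form:
  lim(x→0) 2/(2x) - 2/tan(2x) = 0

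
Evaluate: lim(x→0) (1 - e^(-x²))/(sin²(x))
This is a 0/0 indeterminate form.

Apply L'Hôpital's rule: differentiate numerator and denominator separately.
  f(x) = 1 - e^(-x^2)   ⇒   f'(x) = 2·x·e^(-x^2)
  g(x) = sin(x)^2   ⇒   g'(x) = 2·sin(x)·cos(x)
  lim(x→0) f'(x)/g'(x) = lim(x→0) (2·x·e^(-x^2))/(2·sin(x)·cos(x))
  = 1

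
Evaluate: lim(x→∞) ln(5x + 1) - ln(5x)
This is an ∞-∞ indeterminate form.

Combine fractions or rationalize to convert ∞-∞ to 0/0 form:
  lim(x→∞) ln(5x + 1) - ln(5x) = 0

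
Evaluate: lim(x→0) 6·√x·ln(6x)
This is a 0·∞ indeterminate form.

Rewrite 0·∞ as a quotient (0/0 or ∞/∞ form), then apply L'Hôpital's rule:
  lim(x→0) 6·√x·ln(6x) = 0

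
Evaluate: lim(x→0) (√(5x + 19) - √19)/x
This is a standard limit.

Factor or rationalize the expression:
  lim(x→0) (√(5x + 19) - √19)/x = 5·sqrt(19)/38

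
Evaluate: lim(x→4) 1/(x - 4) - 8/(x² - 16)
This is an ∞-∞ indeterminate form.

Combine fractions or rationalize to convert ∞-∞ to 0/0 form:
  lim(x→4) 1/(x - 4) - 8/(x² - 16) = 1/8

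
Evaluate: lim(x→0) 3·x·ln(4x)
This is a 0·∞ indeterminate form.

Rewrite 0·∞ as a quotient (0/0 or ∞/∞ form), then apply L'Hôpital's rule:
  lim(x→0) 3·x·ln(4x) = 0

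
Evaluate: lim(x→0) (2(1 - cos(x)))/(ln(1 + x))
This is a 0/0 indeterminate form.

Apply L'Hôpital's rule: differentiate numerator and denominator separately.
  f(x) = 2 - 2·cos(x)   ⇒   f'(x) = 2·sin(x)
  g(x) = ln(x + 1)   ⇒   g'(x) = 1/(x + 1)
  lim(x→0) f'(x)/g'(x) = lim(x→0) (2·sin(x))/(1/(x + 1))
  = 0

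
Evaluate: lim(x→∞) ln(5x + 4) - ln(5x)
This is an ∞-∞ indeterminate form.

Combine fractions or rationalize to convert ∞-∞ to 0/0 form:
  lim(x→∞) ln(5x + 4) - ln(5x) = 0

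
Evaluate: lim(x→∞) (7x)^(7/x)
This is an exponential indeterminate form.

For exponential indeterminate forms, take the natural log:
  Let L = lim(x→∞) (7x)^(7/x)
  Then ln(L) = lim(x→∞) [exponent × ln(base)]
  Evaluate using L'Hôpital or standard limits, then exponentiate.
  L = 1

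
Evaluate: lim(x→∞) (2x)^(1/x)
This is an exponential indeterminate form.

For exponential indeterminate forms, take the natural log:
  Let L = lim(x→∞) (2x)^(1/x)
  Then ln(L) = lim(x→∞) [exponent × ln(base)]
  Evaluate using L'Hôpital or standard limits, then exponentiate.
  L = 1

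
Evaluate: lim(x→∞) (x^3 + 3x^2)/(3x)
This is an ∞/∞ indeterminate form.

Apply L'Hôpital's rule: differentiate numerator and denominator separately.
  f(x) = x^3 + 3·x^2   ⇒   f'(x) = 3·x^2 + 6·x
  g(x) = 3·x   ⇒   g'(x) = 3
  lim(x→∞) f'(x)/g'(x) = lim(x→∞) (3·x^2 + 6·x)/(3)
  = ∞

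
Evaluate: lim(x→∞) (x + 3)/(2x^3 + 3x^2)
This is an ∞/∞ indeterminate form.

Apply L'Hôpital's rule: differentiate numerator and denominator separately.
  f(x) = x + 3   ⇒   f'(x) = 1
  g(x) = 2·x^3 + 3·x^2   ⇒   g'(x) = 6·x^2 + 6·x
  lim(x→∞) f'(x)/g'(x) = lim(x→∞) (1)/(6·x^2 + 6·x)
  = 0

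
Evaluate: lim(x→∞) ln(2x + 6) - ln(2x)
This is an ∞-∞ indeterminate form.

Combine fractions or rationalize to convert ∞-∞ to 0/0 form:
  lim(x→∞) ln(2x + 6) - ln(2x) = 0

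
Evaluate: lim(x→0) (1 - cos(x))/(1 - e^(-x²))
This is a 0/0 indeterminate form.

Apply L'Hôpital's rule: differentiate numerator and denominator separately.
  f(x) = 1 - cos(x)   ⇒   f'(x) = sin(x)
  g(x) = 1 - e^(-x^2)   ⇒   g'(x) = 2·x·e^(-x^2)
  lim(x→0) f'(x)/g'(x) = lim(x→0) (sin(x))/(2·x·e^(-x^2))
  = 1/2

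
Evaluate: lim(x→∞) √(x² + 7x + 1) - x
This is an ∞-∞ indeterminate form.

Combine fractions or rationalize to convert ∞-∞ to 0/0 form:
  lim(x→∞) √(x² + 7x + 1) - x = 7/2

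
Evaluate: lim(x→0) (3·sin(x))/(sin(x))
This is a 0/0 indeterminate form.

Apply L'Hôpital's rule: differentiate numerator and denominator separately.
  f(x) = 3·sin(x)   ⇒   f'(x) = 3·cos(x)
  g(x) = sin(x)   ⇒   g'(x) = cos(x)
  lim(x→0) f'(x)/g'(x) = lim(x→0) (3·cos(x))/(cos(x))
  = 3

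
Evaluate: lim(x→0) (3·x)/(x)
This is a 0/0 indeterminate form.

Apply L'Hôpital's rule: differentiate numerator and denominator separately.
  f(x) = 3·x   ⇒   f'(x) = 3
  g(x) = x   ⇒   g'(x) = 1
  lim(x→0) f'(x)/g'(x) = lim(x→0) (3)/(1)
  = 3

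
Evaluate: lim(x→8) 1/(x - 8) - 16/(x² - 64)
This is an ∞-∞ indeterminate form.

Combine fractions or rationalize to convert ∞-∞ to 0/0 form:
  lim(x→8) 1/(x - 8) - 16/(x² - 64) = 1/16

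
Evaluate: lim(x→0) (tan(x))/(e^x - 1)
This is a 0/0 indeterminate form.

Apply L'Hôpital's rule: differentiate numerator and denominator separately.
  f(x) = tan(x)   ⇒   f'(x) = tan(x)^2 + 1
  g(x) = e^(x) - 1   ⇒   g'(x) = e^(x)
  lim(x→0) f'(x)/g'(x) = lim(x→0) (tan(x)^2 + 1)/(e^(x))
  = 1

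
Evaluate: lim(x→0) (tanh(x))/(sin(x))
This is a 0/0 indeterminate form.

Apply L'Hôpital's rule: differentiate numerator and denominator separately.
  f(x) = tanh(x)   ⇒   f'(x) = 1 - tanh(x)^2
  g(x) = sin(x)   ⇒   g'(x) = cos(x)
  lim(x→0) f'(x)/g'(x) = lim(x→0) (1 - tanh(x)^2)/(cos(x))
  = 1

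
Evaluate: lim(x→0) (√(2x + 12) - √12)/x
This is a standard limit.

Factor or rationalize the expression:
  lim(x→0) (√(2x + 12) - √12)/x = sqrt(3)/6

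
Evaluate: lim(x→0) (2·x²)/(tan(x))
This is a 0/0 indeterminate form.

Apply L'Hôpital's rule: differentiate numerator and denominator separately.
  f(x) = 2·x^2   ⇒   f'(x) = 4·x
  g(x) = tan(x)   ⇒   g'(x) = tan(x)^2 + 1
  lim(x→0) f'(x)/g'(x) = lim(x→0) (4·x)/(tan(x)^2 + 1)
  = 0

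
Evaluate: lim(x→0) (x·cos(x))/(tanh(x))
This is a 0/0 indeterminate form.

Apply L'Hôpital's rule: differentiate numerator and denominator separately.
  f(x) = x·cos(x)   ⇒   f'(x) = -x·sin(x) + cos(x)
  g(x) = tanh(x)   ⇒   g'(x) = 1 - tanh(x)^2
  lim(x→0) f'(x)/g'(x) = lim(x→0) (-x·sin(x) + cos(x))/(1 - tanh(x)^2)
  = 1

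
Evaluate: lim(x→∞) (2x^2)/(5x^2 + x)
This is an ∞/∞ indeterminate form.

Apply L'Hôpital's rule: differentiate numerator and denominator separately.
  f(x) = 2·x^2   ⇒   f'(x) = 4·x
  g(x) = 5·x^2 + x   ⇒   g'(x) = 10·x + 1
  lim(x→∞) f'(x)/g'(x) = lim(x→∞) (4·x)/(10·x + 1)
  = 2/5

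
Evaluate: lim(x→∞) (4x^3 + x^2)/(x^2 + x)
This is an ∞/∞ indeterminate form.

Apply L'Hôpital's rule: differentiate numerator and denominator separately.
  f(x) = 4·x^3 + x^2   ⇒   f'(x) = 12·x^2 + 2·x
  g(x) = x^2 + x   ⇒   g'(x) = 2·x + 1
  lim(x→∞) f'(x)/g'(x) = lim(x→∞) (12·x^2 + 2·x)/(2·x + 1)
  = ∞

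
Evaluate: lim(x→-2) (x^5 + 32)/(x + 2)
This is a standard limit.

Factor or rationalize the expression:
  lim(x→-2) (x^5 + 32)/(x + 2) = 80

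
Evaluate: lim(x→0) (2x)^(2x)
This is an exponential indeterminate form.

For exponential indeterminate forms, take the natural log:
  Let L = lim(x→0) (2x)^(2x)
  Then ln(L) = lim(x→0) [exponent × ln(base)]
  Evaluate using L'Hôpital or standard limits, then exponentiate.
  L = 1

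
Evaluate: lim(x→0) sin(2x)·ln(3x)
This is a 0·∞ indeterminate form.

Rewrite 0·∞ as a quotient (0/0 or ∞/∞ form), then apply L'Hôpital's rule:
  lim(x→0) sin(2x)·ln(3x) = 0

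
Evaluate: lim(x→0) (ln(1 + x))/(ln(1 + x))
This is a 0/0 indeterminate form.

Apply L'Hôpital's rule: differentiate numerator and denominator separately.
  f(x) = ln(x + 1)   ⇒   f'(x) = 1/(x + 1)
  g(x) = ln(x + 1)   ⇒   g'(x) = 1/(x + 1)
  lim(x→0) f'(x)/g'(x) = lim(x→0) (1/(x + 1))/(1/(x + 1))
  = 1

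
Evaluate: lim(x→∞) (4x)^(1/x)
This is an exponential indeterminate form.

For exponential indeterminate forms, take the natural log:
  Let L = lim(x→∞) (4x)^(1/x)
  Then ln(L) = lim(x→∞) [exponent × ln(base)]
  Evaluate using L'Hôpital or standard limits, then exponentiate.
  L = 1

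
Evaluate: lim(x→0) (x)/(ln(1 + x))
This is a 0/0 indeterminate form.

Apply L'Hôpital's rule: differentiate numerator and denominator separately.
  f(x) = x   ⇒   f'(x) = 1
  g(x) = ln(x + 1)   ⇒   g'(x) = 1/(x + 1)
  lim(x→0) f'(x)/g'(x) = lim(x→0) (1)/(1/(x + 1))
  = 1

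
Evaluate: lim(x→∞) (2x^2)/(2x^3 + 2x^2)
This is an ∞/∞ indeterminate form.

Apply L'Hôpital's rule: differentiate numerator and denominator separately.
  f(x) = 2·x^2   ⇒   f'(x) = 4·x
  g(x) = 2·x^3 + 2·x^2   ⇒   g'(x) = 6·x^2 + 4·x
  lim(x→∞) f'(x)/g'(x) = lim(x→∞) (4·x)/(6·x^2 + 4·x)
  = 0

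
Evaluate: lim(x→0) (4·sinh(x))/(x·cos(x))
This is a 0/0 indeterminate form.

Apply L'Hôpital's rule: differentiate numerator and denominator separately.
  f(x) = 4·sinh(x)   ⇒   f'(x) = 4·cosh(x)
  g(x) = x·cos(x)   ⇒   g'(x) = -x·sin(x) + cos(x)
  lim(x→0) f'(x)/g'(x) = lim(x→0) (4·cosh(x))/(-x·sin(x) + cos(x))
  = 4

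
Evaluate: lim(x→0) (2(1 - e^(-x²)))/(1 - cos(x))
This is a 0/0 indeterminate form.

Apply L'Hôpital's rule: differentiate numerator and denominator separately.
  f(x) = 2 - 2·e^(-x^2)   ⇒   f'(x) = 4·x·e^(-x^2)
  g(x) = 1 - cos(x)   ⇒   g'(x) = sin(x)
  lim(x→0) f'(x)/g'(x) = lim(x→0) (4·x·e^(-x^2))/(sin(x))
  = 4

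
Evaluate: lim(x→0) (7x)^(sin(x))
This is an exponential indeterminate form.

For exponential indeterminate forms, take the natural log:
  Let L = lim(x→0) (7x)^(sin(x))
  Then ln(L) = lim(x→0) [exponent × ln(base)]
  Evaluate using L'Hôpital or standard limits, then exponentiate.
  L = 1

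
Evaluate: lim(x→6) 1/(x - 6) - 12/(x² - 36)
This is an ∞-∞ indeterminate form.

Combine fractions or rationalize to convert ∞-∞ to 0/0 form:
  lim(x→6) 1/(x - 6) - 12/(x² - 36) = 1/12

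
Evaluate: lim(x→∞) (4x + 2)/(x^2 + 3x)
This is an ∞/∞ indeterminate form.

Apply L'Hôpital's rule: differentiate numerator and denominator separately.
  f(x) = 4·x + 2   ⇒   f'(x) = 4
  g(x) = x^2 + 3·x   ⇒   g'(x) = 2·x + 3
  lim(x→∞) f'(x)/g'(x) = lim(x→∞) (4)/(2·x + 3)
  = 0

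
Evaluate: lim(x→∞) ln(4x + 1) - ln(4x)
This is an ∞-∞ indeterminate form.

Combine fractions or rationalize to convert ∞-∞ to 0/0 form:
  lim(x→∞) ln(4x + 1) - ln(4x) = 0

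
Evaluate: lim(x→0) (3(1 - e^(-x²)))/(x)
This is a 0/0 indeterminate form.

Apply L'Hôpital's rule: differentiate numerator and denominator separately.
  f(x) = 3 - 3·e^(-x^2)   ⇒   f'(x) = 6·x·e^(-x^2)
  g(x) = x   ⇒   g'(x) = 1
  lim(x→0) f'(x)/g'(x) = lim(x→0) (6·x·e^(-x^2))/(1)
  = 0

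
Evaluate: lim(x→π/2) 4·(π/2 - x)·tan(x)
This is a 0·∞ indeterminate form.

Rewrite 0·∞ as a quotient (0/0 or ∞/∞ form), then apply L'Hôpital's rule:
  lim(x→π/2) 4·(π/2 - x)·tan(x) = 4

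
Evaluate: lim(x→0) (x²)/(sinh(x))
This is a 0/0 indeterminate form.

Apply L'Hôpital's rule: differentiate numerator and denominator separately.
  f(x) = x^2   ⇒   f'(x) = 2·x
  g(x) = sinh(x)   ⇒   g'(x) = cosh(x)
  lim(x→0) f'(x)/g'(x) = lim(x→0) (2·x)/(cosh(x))
  = 0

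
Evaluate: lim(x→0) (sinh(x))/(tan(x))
This is a 0/0 indeterminate form.

Apply L'Hôpital's rule: differentiate numerator and denominator separately.
  f(x) = sinh(x)   ⇒   f'(x) = cosh(x)
  g(x) = tan(x)   ⇒   g'(x) = tan(x)^2 + 1
  lim(x→0) f'(x)/g'(x) = lim(x→0) (cosh(x))/(tan(x)^2 + 1)
  = 1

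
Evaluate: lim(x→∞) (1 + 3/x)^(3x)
This is an exponential indeterminate form.

For exponential indeterminate forms, take the natural log:
  Let L = lim(x→∞) (1 + 3/x)^(3x)
  Then ln(L) = lim(x→∞) [exponent × ln(base)]
  Evaluate using L'Hôpital or standard limits, then exponentiate.
  L = e^(9)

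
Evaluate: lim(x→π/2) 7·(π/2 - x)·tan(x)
This is a 0·∞ indeterminate form.

Rewrite 0·∞ as a quotient (0/0 or ∞/∞ form), then apply L'Hôpital's rule:
  lim(x→π/2) 7·(π/2 - x)·tan(x) = 7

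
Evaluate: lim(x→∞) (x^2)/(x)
This is an ∞/∞ indeterminate form.

Apply L'Hôpital's rule: differentiate numerator and denominator separately.
  f(x) = x^2   ⇒   f'(x) = 2·x
  g(x) = x   ⇒   g'(x) = 1
  lim(x→∞) f'(x)/g'(x) = lim(x→∞) (2·x)/(1)
  = ∞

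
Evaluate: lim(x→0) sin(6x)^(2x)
This is an exponential indeterminate form.

For exponential indeterminate forms, take the natural log:
  Let L = lim(x→0) sin(6x)^(2x)
  Then ln(L) = lim(x→0) [exponent × ln(base)]
  Evaluate using L'Hôpital or standard limits, then exponentiate.
  L = 1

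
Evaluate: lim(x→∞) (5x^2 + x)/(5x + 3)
This is an ∞/∞ indeterminate form.

Apply L'Hôpital's rule: differentiate numerator and denominator separately.
  f(x) = 5·x^2 + x   ⇒   f'(x) = 10·x + 1
  g(x) = 5·x + 3   ⇒   g'(x) = 5
  lim(x→∞) f'(x)/g'(x) = lim(x→∞) (10·x + 1)/(5)
  = ∞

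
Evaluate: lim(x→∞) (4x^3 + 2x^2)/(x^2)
This is an ∞/∞ indeterminate form.

Apply L'Hôpital's rule: differentiate numerator and denominator separately.
  f(x) = 4·x^3 + 2·x^2   ⇒   f'(x) = 12·x^2 + 4·x
  g(x) = x^2   ⇒   g'(x) = 2·x
  lim(x→∞) f'(x)/g'(x) = lim(x→∞) (12·x^2 + 4·x)/(2·x)
  = ∞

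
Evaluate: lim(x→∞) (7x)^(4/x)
This is an exponential indeterminate form.

For exponential indeterminate forms, take the natural log:
  Let L = lim(x→∞) (7x)^(4/x)
  Then ln(L) = lim(x→∞) [exponent × ln(base)]
  Evaluate using L'Hôpital or standard limits, then exponentiate.
  L = 1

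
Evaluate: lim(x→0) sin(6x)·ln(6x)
This is a 0·∞ indeterminate form.

Rewrite 0·∞ as a quotient (0/0 or ∞/∞ form), then apply L'Hôpital's rule:
  lim(x→0) sin(6x)·ln(6x) = 0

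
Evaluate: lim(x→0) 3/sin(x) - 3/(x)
This is an ∞-∞ indeterminate form.

Combine fractions or rationalize to convert ∞-∞ to 0/0 form:
  lim(x→0) 3/sin(x) - 3/(x) = 0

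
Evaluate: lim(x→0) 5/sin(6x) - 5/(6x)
This is an ∞-∞ indeterminate form.

Combine fractions or rationalize to convert ∞-∞ to 0/0 form:
  lim(x→0) 5/sin(6x) - 5/(6x) = 0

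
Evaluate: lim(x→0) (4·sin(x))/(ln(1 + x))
This is a 0/0 indeterminate form.

Apply L'Hôpital's rule: differentiate numerator and denominator separately.
  f(x) = 4·sin(x)   ⇒   f'(x) = 4·cos(x)
  g(x) = ln(x + 1)   ⇒   g'(x) = 1/(x + 1)
  lim(x→0) f'(x)/g'(x) = lim(x→0) (4·cos(x))/(1/(x + 1))
  = 4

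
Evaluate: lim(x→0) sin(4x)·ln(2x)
This is a 0·∞ indeterminate form.

Rewrite 0·∞ as a quotient (0/0 or ∞/∞ form), then apply L'Hôpital's rule:
  lim(x→0) sin(4x)·ln(2x) = 0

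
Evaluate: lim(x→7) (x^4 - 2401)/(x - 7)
This is a standard limit.

Factor or rationalize the expression:
  lim(x→7) (x^4 - 2401)/(x - 7) = 1372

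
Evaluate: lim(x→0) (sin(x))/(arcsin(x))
This is a 0/0 indeterminate form.

Apply L'Hôpital's rule: differentiate numerator and denominator separately.
  f(x) = sin(x)   ⇒   f'(x) = cos(x)
  g(x) = asin(x)   ⇒   g'(x) = 1/sqrt(1 - x^2)
  lim(x→0) f'(x)/g'(x) = lim(x→0) (cos(x))/(1/sqrt(1 - x^2))
  = 1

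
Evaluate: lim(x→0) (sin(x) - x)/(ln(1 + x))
This is a 0/0 indeterminate form.

Apply L'Hôpital's rule: differentiate numerator and denominator separately.
  f(x) = -x + sin(x)   ⇒   f'(x) = cos(x) - 1
  g(x) = ln(x + 1)   ⇒   g'(x) = 1/(x + 1)
  lim(x→0) f'(x)/g'(x) = lim(x→0) (cos(x) - 1)/(1/(x + 1))
  = 0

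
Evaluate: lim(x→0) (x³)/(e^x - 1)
This is a 0/0 indeterminate form.

Apply L'Hôpital's rule: differentiate numerator and denominator separately.
  f(x) = x^3   ⇒   f'(x) = 3·x^2
  g(x) = e^(x) - 1   ⇒   g'(x) = e^(x)
  lim(x→0) f'(x)/g'(x) = lim(x→0) (3·x^2)/(e^(x))
  = 0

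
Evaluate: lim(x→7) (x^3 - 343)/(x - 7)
This is a standard limit.

Factor or rationalize the expression:
  lim(x→7) (x^3 - 343)/(x - 7) = 147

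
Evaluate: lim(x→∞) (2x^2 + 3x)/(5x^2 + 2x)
This is an ∞/∞ indeterminate form.

Apply L'Hôpital's rule: differentiate numerator and denominator separately.
  f(x) = 2·x^2 + 3·x   ⇒   f'(x) = 4·x + 3
  g(x) = 5·x^2 + 2·x   ⇒   g'(x) = 10·x + 2
  lim(x→∞) f'(x)/g'(x) = lim(x→∞) (4·x + 3)/(10·x + 2)
  = 2/5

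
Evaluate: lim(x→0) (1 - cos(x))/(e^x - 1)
This is a 0/0 indeterminate form.

Apply L'Hôpital's rule: differentiate numerator and denominator separately.
  f(x) = 1 - cos(x)   ⇒   f'(x) = sin(x)
  g(x) = e^(x) - 1   ⇒   g'(x) = e^(x)
  lim(x→0) f'(x)/g'(x) = lim(x→0) (sin(x))/(e^(x))
  = 0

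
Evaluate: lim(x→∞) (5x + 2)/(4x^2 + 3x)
This is an ∞/∞ indeterminate form.

Apply L'Hôpital's rule: differentiate numerator and denominator separately.
  f(x) = 5·x + 2   ⇒   f'(x) = 5
  g(x) = 4·x^2 + 3·x   ⇒   g'(x) = 8·x + 3
  lim(x→∞) f'(x)/g'(x) = lim(x→∞) (5)/(8·x + 3)
  = 0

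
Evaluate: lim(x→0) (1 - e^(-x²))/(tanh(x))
This is a 0/0 indeterminate form.

Apply L'Hôpital's rule: differentiate numerator and denominator separately.
  f(x) = 1 - e^(-x^2)   ⇒   f'(x) = 2·x·e^(-x^2)
  g(x) = tanh(x)   ⇒   g'(x) = 1 - tanh(x)^2
  lim(x→0) f'(x)/g'(x) = lim(x→0) (2·x·e^(-x^2))/(1 - tanh(x)^2)
  = 0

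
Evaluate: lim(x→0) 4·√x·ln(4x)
This is a 0·∞ indeterminate form.

Rewrite 0·∞ as a quotient (0/0 or ∞/∞ form), then apply L'Hôpital's rule:
  lim(x→0) 4·√x·ln(4x) = 0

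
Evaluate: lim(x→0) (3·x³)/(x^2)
This is a 0/0 indeterminate form.

Apply L'Hôpital's rule: differentiate numerator and denominator separately.
  f(x) = 3·x^3   ⇒   f'(x) = 9·x^2
  g(x) = x^2   ⇒   g'(x) = 2·x
  lim(x→0) f'(x)/g'(x) = lim(x→0) (9·x^2)/(2·x)
  = 0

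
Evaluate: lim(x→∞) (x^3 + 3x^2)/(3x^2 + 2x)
This is an ∞/∞ indeterminate form.

Apply L'Hôpital's rule: differentiate numerator and denominator separately.
  f(x) = x^3 + 3·x^2   ⇒   f'(x) = 3·x^2 + 6·x
  g(x) = 3·x^2 + 2·x   ⇒   g'(x) = 6·x + 2
  lim(x→∞) f'(x)/g'(x) = lim(x→∞) (3·x^2 + 6·x)/(6·x + 2)
  = ∞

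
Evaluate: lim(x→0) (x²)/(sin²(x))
This is a 0/0 indeterminate form.

Apply L'Hôpital's rule: differentiate numerator and denominator separately.
  f(x) = x^2   ⇒   f'(x) = 2·x
  g(x) = sin(x)^2   ⇒   g'(x) = 2·sin(x)·cos(x)
  lim(x→0) f'(x)/g'(x) = lim(x→0) (2·x)/(2·sin(x)·cos(x))
  = 1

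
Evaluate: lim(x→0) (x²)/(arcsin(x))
This is a 0/0 indeterminate form.

Apply L'Hôpital's rule: differentiate numerator and denominator separately.
  f(x) = x^2   ⇒   f'(x) = 2·x
  g(x) = asin(x)   ⇒   g'(x) = 1/sqrt(1 - x^2)
  lim(x→0) f'(x)/g'(x) = lim(x→0) (2·x)/(1/sqrt(1 - x^2))
  = 0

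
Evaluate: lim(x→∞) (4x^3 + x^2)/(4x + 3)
This is an ∞/∞ indeterminate form.

Apply L'Hôpital's rule: differentiate numerator and denominator separately.
  f(x) = 4·x^3 + x^2   ⇒   f'(x) = 12·x^2 + 2·x
  g(x) = 4·x + 3   ⇒   g'(x) = 4
  lim(x→∞) f'(x)/g'(x) = lim(x→∞) (12·x^2 + 2·x)/(4)
  = ∞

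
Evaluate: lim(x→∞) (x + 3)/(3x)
This is an ∞/∞ indeterminate form.

Apply L'Hôpital's rule: differentiate numerator and denominator separately.
  f(x) = x + 3   ⇒   f'(x) = 1
  g(x) = 3·x   ⇒   g'(x) = 3
  lim(x→∞) f'(x)/g'(x) = lim(x→∞) (1)/(3)
  = 1/3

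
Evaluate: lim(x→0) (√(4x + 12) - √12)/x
This is a standard limit.

Factor or rationalize the expression:
  lim(x→0) (√(4x + 12) - √12)/x = sqrt(3)/3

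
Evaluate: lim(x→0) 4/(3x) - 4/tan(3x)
This is an ∞-∞ indeterminate form.

Combine fractions or rationalize to convert ∞-∞ to 0/0 form:
  lim(x→0) 4/(3x) - 4/tan(3x) = 0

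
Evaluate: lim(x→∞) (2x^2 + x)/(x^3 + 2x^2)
This is an ∞/∞ indeterminate form.

Apply L'Hôpital's rule: differentiate numerator and denominator separately.
  f(x) = 2·x^2 + x   ⇒   f'(x) = 4·x + 1
  g(x) = x^3 + 2·x^2   ⇒   g'(x) = 3·x^2 + 4·x
  lim(x→∞) f'(x)/g'(x) = lim(x→∞) (4·x + 1)/(3·x^2 + 4·x)
  = 0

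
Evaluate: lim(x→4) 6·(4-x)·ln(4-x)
This is a 0·∞ indeterminate form.

Rewrite 0·∞ as a quotient (0/0 or ∞/∞ form), then apply L'Hôpital's rule:
  lim(x→4) 6·(4-x)·ln(4-x) = 0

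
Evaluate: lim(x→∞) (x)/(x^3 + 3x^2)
This is an ∞/∞ indeterminate form.

Apply L'Hôpital's rule: differentiate numerator and denominator separately.
  f(x) = x   ⇒   f'(x) = 1
  g(x) = x^3 + 3·x^2   ⇒   g'(x) = 3·x^2 + 6·x
  lim(x→∞) f'(x)/g'(x) = lim(x→∞) (1)/(3·x^2 + 6·x)
  = 0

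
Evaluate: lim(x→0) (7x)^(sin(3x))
This is an exponential indeterminate form.

For exponential indeterminate forms, take the natural log:
  Let L = lim(x→0) (7x)^(sin(3x))
  Then ln(L) = lim(x→0) [exponent × ln(base)]
  Evaluate using L'Hôpital or standard limits, then exponentiate.
  L = 1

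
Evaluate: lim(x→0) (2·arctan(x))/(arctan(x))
This is a 0/0 indeterminate form.

Apply L'Hôpital's rule: differentiate numerator and denominator separately.
  f(x) = 2·atan(x)   ⇒   f'(x) = 2/(x^2 + 1)
  g(x) = atan(x)   ⇒   g'(x) = 1/(x^2 + 1)
  lim(x→0) f'(x)/g'(x) = lim(x→0) (2/(x^2 + 1))/(1/(x^2 + 1))
  = 2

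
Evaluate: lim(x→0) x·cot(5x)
This is a 0·∞ indeterminate form.

Rewrite 0·∞ as a quotient (0/0 or ∞/∞ form), then apply L'Hôpital's rule:
  lim(x→0) x·cot(5x) = 1/5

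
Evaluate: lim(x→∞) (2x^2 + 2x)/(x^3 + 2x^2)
This is an ∞/∞ indeterminate form.

Apply L'Hôpital's rule: differentiate numerator and denominator separately.
  f(x) = 2·x^2 + 2·x   ⇒   f'(x) = 4·x + 2
  g(x) = x^3 + 2·x^2   ⇒   g'(x) = 3·x^2 + 4·x
  lim(x→∞) f'(x)/g'(x) = lim(x→∞) (4·x + 2)/(3·x^2 + 4·x)
  = 0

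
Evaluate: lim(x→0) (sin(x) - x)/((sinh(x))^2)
This is a 0/0 indeterminate form.

Apply L'Hôpital's rule: differentiate numerator and denominator separately.
  f(x) = -x + sin(x)   ⇒   f'(x) = cos(x) - 1
  g(x) = sinh(x)^2   ⇒   g'(x) = 2·sinh(x)·cosh(x)
  lim(x→0) f'(x)/g'(x) = lim(x→0) (cos(x) - 1)/(2·sinh(x)·cosh(x))
  = 0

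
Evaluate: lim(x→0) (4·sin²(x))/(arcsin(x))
This is a 0/0 indeterminate form.

Apply L'Hôpital's rule: differentiate numerator and denominator separately.
  f(x) = 4·sin(x)^2   ⇒   f'(x) = 8·sin(x)·cos(x)
  g(x) = asin(x)   ⇒   g'(x) = 1/sqrt(1 - x^2)
  lim(x→0) f'(x)/g'(x) = lim(x→0) (8·sin(x)·cos(x))/(1/sqrt(1 - x^2))
  = 0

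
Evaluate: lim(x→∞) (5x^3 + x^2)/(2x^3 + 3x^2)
This is an ∞/∞ indeterminate form.

Apply L'Hôpital's rule: differentiate numerator and denominator separately.
  f(x) = 5·x^3 + x^2   ⇒   f'(x) = 15·x^2 + 2·x
  g(x) = 2·x^3 + 3·x^2   ⇒   g'(x) = 6·x^2 + 6·x
  lim(x→∞) f'(x)/g'(x) = lim(x→∞) (15·x^2 + 2·x)/(6·x^2 + 6·x)
  = 5/2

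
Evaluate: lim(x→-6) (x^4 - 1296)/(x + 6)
This is a standard limit.

Factor or rationalize the expression:
  lim(x→-6) (x^4 - 1296)/(x + 6) = -864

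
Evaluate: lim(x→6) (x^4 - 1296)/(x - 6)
This is a standard limit.

Factor or rationalize the expression:
  lim(x→6) (x^4 - 1296)/(x - 6) = 864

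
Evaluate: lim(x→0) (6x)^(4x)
This is an exponential indeterminate form.

For exponential indeterminate forms, take the natural log:
  Let L = lim(x→0) (6x)^(4x)
  Then ln(L) = lim(x→0) [exponent × ln(base)]
  Evaluate using L'Hôpital or standard limits, then exponentiate.
  L = 1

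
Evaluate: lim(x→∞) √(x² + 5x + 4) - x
This is an ∞-∞ indeterminate form.

Combine fractions or rationalize to convert ∞-∞ to 0/0 form:
  lim(x→∞) √(x² + 5x + 4) - x = 5/2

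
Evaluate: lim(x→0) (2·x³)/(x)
This is a 0/0 indeterminate form.

Apply L'Hôpital's rule: differentiate numerator and denominator separately.
  f(x) = 2·x^3   ⇒   f'(x) = 6·x^2
  g(x) = x   ⇒   g'(x) = 1
  lim(x→0) f'(x)/g'(x) = lim(x→0) (6·x^2)/(1)
  = 0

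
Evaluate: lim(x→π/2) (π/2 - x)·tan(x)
This is a 0·∞ indeterminate form.

Rewrite 0·∞ as a quotient (0/0 or ∞/∞ form), then apply L'Hôpital's rule:
  lim(x→π/2) (π/2 - x)·tan(x) = 1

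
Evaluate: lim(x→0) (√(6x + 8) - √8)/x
This is a standard limit.

Factor or rationalize the expression:
  lim(x→0) (√(6x + 8) - √8)/x = 3·sqrt(2)/4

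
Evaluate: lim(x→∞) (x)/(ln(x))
This is an ∞/∞ indeterminate form.

Apply L'Hôpital's rule: differentiate numerator and denominator separately.
  f(x) = x   ⇒   f'(x) = 1
  g(x) = ln(x)   ⇒   g'(x) = 1/x
  lim(x→∞) f'(x)/g'(x) = lim(x→∞) (1)/(1/x)
  = ∞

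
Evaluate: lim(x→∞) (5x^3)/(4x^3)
This is an ∞/∞ indeterminate form.

Apply L'Hôpital's rule: differentiate numerator and denominator separately.
  f(x) = 5·x^3   ⇒   f'(x) = 15·x^2
  g(x) = 4·x^3   ⇒   g'(x) = 12·x^2
  lim(x→∞) f'(x)/g'(x) = lim(x→∞) (15·x^2)/(12·x^2)
  = 5/4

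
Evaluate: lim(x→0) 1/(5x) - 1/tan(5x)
This is an ∞-∞ indeterminate form.

Combine fractions or rationalize to convert ∞-∞ to 0/0 form:
  lim(x→0) 1/(5x) - 1/tan(5x) = 0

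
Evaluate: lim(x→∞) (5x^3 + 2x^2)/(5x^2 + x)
This is an ∞/∞ indeterminate form.

Apply L'Hôpital's rule: differentiate numerator and denominator separately.
  f(x) = 5·x^3 + 2·x^2   ⇒   f'(x) = 15·x^2 + 4·x
  g(x) = 5·x^2 + x   ⇒   g'(x) = 10·x + 1
  lim(x→∞) f'(x)/g'(x) = lim(x→∞) (15·x^2 + 4·x)/(10·x + 1)
  = ∞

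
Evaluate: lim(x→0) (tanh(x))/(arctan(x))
This is a 0/0 indeterminate form.

Apply L'Hôpital's rule: differentiate numerator and denominator separately.
  f(x) = tanh(x)   ⇒   f'(x) = 1 - tanh(x)^2
  g(x) = atan(x)   ⇒   g'(x) = 1/(x^2 + 1)
  lim(x→0) f'(x)/g'(x) = lim(x→0) (1 - tanh(x)^2)/(1/(x^2 + 1))
  = 1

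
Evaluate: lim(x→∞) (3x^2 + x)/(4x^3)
This is an ∞/∞ indeterminate form.

Apply L'Hôpital's rule: differentiate numerator and denominator separately.
  f(x) = 3·x^2 + x   ⇒   f'(x) = 6·x + 1
  g(x) = 4·x^3   ⇒   g'(x) = 12·x^2
  lim(x→∞) f'(x)/g'(x) = lim(x→∞) (6·x + 1)/(12·x^2)
  = 0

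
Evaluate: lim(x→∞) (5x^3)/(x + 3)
This is an ∞/∞ indeterminate form.

Apply L'Hôpital's rule: differentiate numerator and denominator separately.
  f(x) = 5·x^3   ⇒   f'(x) = 15·x^2
  g(x) = x + 3   ⇒   g'(x) = 1
  lim(x→∞) f'(x)/g'(x) = lim(x→∞) (15·x^2)/(1)
  = ∞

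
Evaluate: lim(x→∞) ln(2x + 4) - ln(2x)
This is an ∞-∞ indeterminate form.

Combine fractions or rationalize to convert ∞-∞ to 0/0 form:
  lim(x→∞) ln(2x + 4) - ln(2x) = 0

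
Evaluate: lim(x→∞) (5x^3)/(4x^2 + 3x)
This is an ∞/∞ indeterminate form.

Apply L'Hôpital's rule: differentiate numerator and denominator separately.
  f(x) = 5·x^3   ⇒   f'(x) = 15·x^2
  g(x) = 4·x^2 + 3·x   ⇒   g'(x) = 8·x + 3
  lim(x→∞) f'(x)/g'(x) = lim(x→∞) (15·x^2)/(8·x + 3)
  = ∞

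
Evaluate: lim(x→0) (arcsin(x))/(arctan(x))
This is a 0/0 indeterminate form.

Apply L'Hôpital's rule: differentiate numerator and denominator separately.
  f(x) = asin(x)   ⇒   f'(x) = 1/sqrt(1 - x^2)
  g(x) = atan(x)   ⇒   g'(x) = 1/(x^2 + 1)
  lim(x→0) f'(x)/g'(x) = lim(x→0) (1/sqrt(1 - x^2))/(1/(x^2 + 1))
  = 1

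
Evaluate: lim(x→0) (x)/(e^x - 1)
This is a 0/0 indeterminate form.

Apply L'Hôpital's rule: differentiate numerator and denominator separately.
  f(x) = x   ⇒   f'(x) = 1
  g(x) = e^(x) - 1   ⇒   g'(x) = e^(x)
  lim(x→0) f'(x)/g'(x) = lim(x→0) (1)/(e^(x))
  = 1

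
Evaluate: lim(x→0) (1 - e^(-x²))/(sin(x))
This is a 0/0 indeterminate form.

Apply L'Hôpital's rule: differentiate numerator and denominator separately.
  f(x) = 1 - e^(-x^2)   ⇒   f'(x) = 2·x·e^(-x^2)
  g(x) = sin(x)   ⇒   g'(x) = cos(x)
  lim(x→0) f'(x)/g'(x) = lim(x→0) (2·x·e^(-x^2))/(cos(x))
  = 0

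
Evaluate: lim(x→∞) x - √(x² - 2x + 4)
This is an ∞-∞ indeterminate form.

Combine fractions or rationalize to convert ∞-∞ to 0/0 form:
  lim(x→∞) x - √(x² - 2x + 4) = 1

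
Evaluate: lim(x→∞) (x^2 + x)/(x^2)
This is an ∞/∞ indeterminate form.

Apply L'Hôpital's rule: differentiate numerator and denominator separately.
  f(x) = x^2 + x   ⇒   f'(x) = 2·x + 1
  g(x) = x^2   ⇒   g'(x) = 2·x
  lim(x→∞) f'(x)/g'(x) = lim(x→∞) (2·x + 1)/(2·x)
  = 1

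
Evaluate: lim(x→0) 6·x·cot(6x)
This is a 0·∞ indeterminate form.

Rewrite 0·∞ as a quotient (0/0 or ∞/∞ form), then apply L'Hôpital's rule:
  lim(x→0) 6·x·cot(6x) = 1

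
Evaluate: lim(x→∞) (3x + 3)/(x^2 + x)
This is an ∞/∞ indeterminate form.

Apply L'Hôpital's rule: differentiate numerator and denominator separately.
  f(x) = 3·x + 3   ⇒   f'(x) = 3
  g(x) = x^2 + x   ⇒   g'(x) = 2·x + 1
  lim(x→∞) f'(x)/g'(x) = lim(x→∞) (3)/(2·x + 1)
  = 0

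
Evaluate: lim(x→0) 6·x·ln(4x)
This is a 0·∞ indeterminate form.

Rewrite 0·∞ as a quotient (0/0 or ∞/∞ form), then apply L'Hôpital's rule:
  lim(x→0) 6·x·ln(4x) = 0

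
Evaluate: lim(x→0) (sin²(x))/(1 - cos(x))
This is a 0/0 indeterminate form.

Apply L'Hôpital's rule: differentiate numerator and denominator separately.
  f(x) = sin(x)^2   ⇒   f'(x) = 2·sin(x)·cos(x)
  g(x) = 1 - cos(x)   ⇒   g'(x) = sin(x)
  lim(x→0) f'(x)/g'(x) = lim(x→0) (2·sin(x)·cos(x))/(sin(x))
  = 2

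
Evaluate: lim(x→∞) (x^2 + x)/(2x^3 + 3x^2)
This is an ∞/∞ indeterminate form.

Apply L'Hôpital's rule: differentiate numerator and denominator separately.
  f(x) = x^2 + x   ⇒   f'(x) = 2·x + 1
  g(x) = 2·x^3 + 3·x^2   ⇒   g'(x) = 6·x^2 + 6·x
  lim(x→∞) f'(x)/g'(x) = lim(x→∞) (2·x + 1)/(6·x^2 + 6·x)
  = 0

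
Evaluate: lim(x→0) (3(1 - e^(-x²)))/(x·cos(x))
This is a 0/0 indeterminate form.

Apply L'Hôpital's rule: differentiate numerator and denominator separately.
  f(x) = 3 - 3·e^(-x^2)   ⇒   f'(x) = 6·x·e^(-x^2)
  g(x) = x·cos(x)   ⇒   g'(x) = -x·sin(x) + cos(x)
  lim(x→0) f'(x)/g'(x) = lim(x→0) (6·x·e^(-x^2))/(-x·sin(x) + cos(x))
  = 0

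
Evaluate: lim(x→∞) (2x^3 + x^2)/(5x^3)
This is an ∞/∞ indeterminate form.

Apply L'Hôpital's rule: differentiate numerator and denominator separately.
  f(x) = 2·x^3 + x^2   ⇒   f'(x) = 6·x^2 + 2·x
  g(x) = 5·x^3   ⇒   g'(x) = 15·x^2
  lim(x→∞) f'(x)/g'(x) = lim(x→∞) (6·x^2 + 2·x)/(15·x^2)
  = 2/5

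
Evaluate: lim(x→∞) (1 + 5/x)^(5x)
This is an exponential indeterminate form.

For exponential indeterminate forms, take the natural log:
  Let L = lim(x→∞) (1 + 5/x)^(5x)
  Then ln(L) = lim(x→∞) [exponent × ln(base)]
  Evaluate using L'Hôpital or standard limits, then exponentiate.
  L = e^(25)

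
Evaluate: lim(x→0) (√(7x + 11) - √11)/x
This is a standard limit.

Factor or rationalize the expression:
  lim(x→0) (√(7x + 11) - √11)/x = 7·sqrt(11)/22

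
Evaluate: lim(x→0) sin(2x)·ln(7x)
This is a 0·∞ indeterminate form.

Rewrite 0·∞ as a quotient (0/0 or ∞/∞ form), then apply L'Hôpital's rule:
  lim(x→0) sin(2x)·ln(7x) = 0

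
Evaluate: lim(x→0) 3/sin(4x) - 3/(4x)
This is an ∞-∞ indeterminate form.

Combine fractions or rationalize to convert ∞-∞ to 0/0 form:
  lim(x→0) 3/sin(4x) - 3/(4x) = 0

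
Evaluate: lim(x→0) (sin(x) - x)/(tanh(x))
This is a 0/0 indeterminate form.

Apply L'Hôpital's rule: differentiate numerator and denominator separately.
  f(x) = -x + sin(x)   ⇒   f'(x) = cos(x) - 1
  g(x) = tanh(x)   ⇒   g'(x) = 1 - tanh(x)^2
  lim(x→0) f'(x)/g'(x) = lim(x→0) (cos(x) - 1)/(1 - tanh(x)^2)
  = 0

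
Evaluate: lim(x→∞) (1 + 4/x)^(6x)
This is an exponential indeterminate form.

For exponential indeterminate forms, take the natural log:
  Let L = lim(x→∞) (1 + 4/x)^(6x)
  Then ln(L) = lim(x→∞) [exponent × ln(base)]
  Evaluate using L'Hôpital or standard limits, then exponentiate.
  L = e^(24)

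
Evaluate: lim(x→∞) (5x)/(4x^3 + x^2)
This is an ∞/∞ indeterminate form.

Apply L'Hôpital's rule: differentiate numerator and denominator separately.
  f(x) = 5·x   ⇒   f'(x) = 5
  g(x) = 4·x^3 + x^2   ⇒   g'(x) = 12·x^2 + 2·x
  lim(x→∞) f'(x)/g'(x) = lim(x→∞) (5)/(12·x^2 + 2·x)
  = 0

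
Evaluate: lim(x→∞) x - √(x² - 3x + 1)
This is an ∞-∞ indeterminate form.

Combine fractions or rationalize to convert ∞-∞ to 0/0 form:
  lim(x→∞) x - √(x² - 3x + 1) = 3/2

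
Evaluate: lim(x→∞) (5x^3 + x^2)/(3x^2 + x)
This is an ∞/∞ indeterminate form.

Apply L'Hôpital's rule: differentiate numerator and denominator separately.
  f(x) = 5·x^3 + x^2   ⇒   f'(x) = 15·x^2 + 2·x
  g(x) = 3·x^2 + x   ⇒   g'(x) = 6·x + 1
  lim(x→∞) f'(x)/g'(x) = lim(x→∞) (15·x^2 + 2·x)/(6·x + 1)
  = ∞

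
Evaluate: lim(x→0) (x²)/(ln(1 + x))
This is a 0/0 indeterminate form.

Apply L'Hôpital's rule: differentiate numerator and denominator separately.
  f(x) = x^2   ⇒   f'(x) = 2·x
  g(x) = ln(x + 1)   ⇒   g'(x) = 1/(x + 1)
  lim(x→0) f'(x)/g'(x) = lim(x→0) (2·x)/(1/(x + 1))
  = 0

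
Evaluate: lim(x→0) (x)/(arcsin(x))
This is a 0/0 indeterminate form.

Apply L'Hôpital's rule: differentiate numerator and denominator separately.
  f(x) = x   ⇒   f'(x) = 1
  g(x) = asin(x)   ⇒   g'(x) = 1/sqrt(1 - x^2)
  lim(x→0) f'(x)/g'(x) = lim(x→0) (1)/(1/sqrt(1 - x^2))
  = 1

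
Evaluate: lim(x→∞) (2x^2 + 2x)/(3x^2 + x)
This is an ∞/∞ indeterminate form.

Apply L'Hôpital's rule: differentiate numerator and denominator separately.
  f(x) = 2·x^2 + 2·x   ⇒   f'(x) = 4·x + 2
  g(x) = 3·x^2 + x   ⇒   g'(x) = 6·x + 1
  lim(x→∞) f'(x)/g'(x) = lim(x→∞) (4·x + 2)/(6·x + 1)
  = 2/3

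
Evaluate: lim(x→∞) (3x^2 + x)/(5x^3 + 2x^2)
This is an ∞/∞ indeterminate form.

Apply L'Hôpital's rule: differentiate numerator and denominator separately.
  f(x) = 3·x^2 + x   ⇒   f'(x) = 6·x + 1
  g(x) = 5·x^3 + 2·x^2   ⇒   g'(x) = 15·x^2 + 4·x
  lim(x→∞) f'(x)/g'(x) = lim(x→∞) (6·x + 1)/(15·x^2 + 4·x)
  = 0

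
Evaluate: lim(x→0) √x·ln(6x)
This is a 0·∞ indeterminate form.

Rewrite 0·∞ as a quotient (0/0 or ∞/∞ form), then apply L'Hôpital's rule:
  lim(x→0) √x·ln(6x) = 0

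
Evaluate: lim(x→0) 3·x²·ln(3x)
This is a 0·∞ indeterminate form.

Rewrite 0·∞ as a quotient (0/0 or ∞/∞ form), then apply L'Hôpital's rule:
  lim(x→0) 3·x²·ln(3x) = 0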